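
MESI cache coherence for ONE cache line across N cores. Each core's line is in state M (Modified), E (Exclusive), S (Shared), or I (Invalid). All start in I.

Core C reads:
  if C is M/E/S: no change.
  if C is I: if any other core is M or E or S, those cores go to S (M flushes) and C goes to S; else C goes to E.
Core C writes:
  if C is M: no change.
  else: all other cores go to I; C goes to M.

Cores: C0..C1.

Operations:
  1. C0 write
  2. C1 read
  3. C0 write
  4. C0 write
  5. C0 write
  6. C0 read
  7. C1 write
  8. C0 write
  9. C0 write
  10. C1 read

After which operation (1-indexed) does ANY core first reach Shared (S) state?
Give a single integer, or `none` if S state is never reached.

Op 1: C0 write [C0 write: invalidate none -> C0=M] -> [M,I]
Op 2: C1 read [C1 read from I: others=['C0=M'] -> C1=S, others downsized to S] -> [S,S]
  -> First S state at op 2; remaining ops need not be traced.

Answer: 2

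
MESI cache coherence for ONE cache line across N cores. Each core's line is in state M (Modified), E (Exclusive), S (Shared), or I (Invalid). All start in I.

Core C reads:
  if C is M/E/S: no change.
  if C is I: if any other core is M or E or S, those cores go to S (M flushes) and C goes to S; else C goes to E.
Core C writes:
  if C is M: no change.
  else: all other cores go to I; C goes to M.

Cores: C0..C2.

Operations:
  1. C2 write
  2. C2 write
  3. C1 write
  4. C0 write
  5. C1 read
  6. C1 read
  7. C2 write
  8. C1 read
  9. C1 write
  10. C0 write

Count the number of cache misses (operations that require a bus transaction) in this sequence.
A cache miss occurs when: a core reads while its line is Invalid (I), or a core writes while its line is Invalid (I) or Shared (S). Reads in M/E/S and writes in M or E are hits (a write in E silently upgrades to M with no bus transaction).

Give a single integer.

Answer: 8

Derivation:
Op 1: C2 write [C2 write: invalidate none -> C2=M] -> [I,I,M] [MISS #1: write from I]
Op 2: C2 write [C2 write: already M (modified), no change] -> [I,I,M] [hit: write from M]
Op 3: C1 write [C1 write: invalidate ['C2=M'] -> C1=M] -> [I,M,I] [MISS #2: write from I]
Op 4: C0 write [C0 write: invalidate ['C1=M'] -> C0=M] -> [M,I,I] [MISS #3: write from I]
Op 5: C1 read [C1 read from I: others=['C0=M'] -> C1=S, others downsized to S] -> [S,S,I] [MISS #4: read from I]
Op 6: C1 read [C1 read: already in S, no change] -> [S,S,I] [hit: read from S]
Op 7: C2 write [C2 write: invalidate ['C0=S', 'C1=S'] -> C2=M] -> [I,I,M] [MISS #5: write from I]
Op 8: C1 read [C1 read from I: others=['C2=M'] -> C1=S, others downsized to S] -> [I,S,S] [MISS #6: read from I]
Op 9: C1 write [C1 write: invalidate ['C2=S'] -> C1=M] -> [I,M,I] [MISS #7: write from S]
Op 10: C0 write [C0 write: invalidate ['C1=M'] -> C0=M] -> [M,I,I] [MISS #8: write from I]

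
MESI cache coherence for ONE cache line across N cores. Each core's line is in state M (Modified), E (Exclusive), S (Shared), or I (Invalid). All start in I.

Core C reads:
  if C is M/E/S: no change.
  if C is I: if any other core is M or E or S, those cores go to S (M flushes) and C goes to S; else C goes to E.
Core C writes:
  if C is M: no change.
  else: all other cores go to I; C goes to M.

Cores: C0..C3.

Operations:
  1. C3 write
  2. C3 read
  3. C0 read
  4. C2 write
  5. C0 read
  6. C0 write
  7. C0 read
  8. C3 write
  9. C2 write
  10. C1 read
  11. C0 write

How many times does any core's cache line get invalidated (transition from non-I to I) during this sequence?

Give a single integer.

Answer: 7

Derivation:
Op 1: C3 write [C3 write: invalidate none -> C3=M] -> [I,I,I,M] (invalidations this op: 0; running total: 0)
Op 2: C3 read [C3 read: already in M, no change] -> [I,I,I,M] (invalidations this op: 0; running total: 0)
Op 3: C0 read [C0 read from I: others=['C3=M'] -> C0=S, others downsized to S] -> [S,I,I,S] (invalidations this op: 0; running total: 0)
Op 4: C2 write [C2 write: invalidate ['C0=S', 'C3=S'] -> C2=M] -> [I,I,M,I] (invalidations this op: 2; running total: 2)
Op 5: C0 read [C0 read from I: others=['C2=M'] -> C0=S, others downsized to S] -> [S,I,S,I] (invalidations this op: 0; running total: 2)
Op 6: C0 write [C0 write: invalidate ['C2=S'] -> C0=M] -> [M,I,I,I] (invalidations this op: 1; running total: 3)
Op 7: C0 read [C0 read: already in M, no change] -> [M,I,I,I] (invalidations this op: 0; running total: 3)
Op 8: C3 write [C3 write: invalidate ['C0=M'] -> C3=M] -> [I,I,I,M] (invalidations this op: 1; running total: 4)
Op 9: C2 write [C2 write: invalidate ['C3=M'] -> C2=M] -> [I,I,M,I] (invalidations this op: 1; running total: 5)
Op 10: C1 read [C1 read from I: others=['C2=M'] -> C1=S, others downsized to S] -> [I,S,S,I] (invalidations this op: 0; running total: 5)
Op 11: C0 write [C0 write: invalidate ['C1=S', 'C2=S'] -> C0=M] -> [M,I,I,I] (invalidations this op: 2; running total: 7)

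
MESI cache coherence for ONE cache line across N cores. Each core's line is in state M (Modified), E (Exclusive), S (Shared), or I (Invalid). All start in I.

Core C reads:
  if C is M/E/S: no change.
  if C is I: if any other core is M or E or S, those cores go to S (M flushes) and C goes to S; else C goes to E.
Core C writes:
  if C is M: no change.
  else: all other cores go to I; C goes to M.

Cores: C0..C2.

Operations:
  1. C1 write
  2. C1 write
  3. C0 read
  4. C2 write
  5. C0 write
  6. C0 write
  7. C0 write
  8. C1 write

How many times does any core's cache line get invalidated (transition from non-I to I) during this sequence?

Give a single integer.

Op 1: C1 write [C1 write: invalidate none -> C1=M] -> [I,M,I] (invalidations this op: 0; running total: 0)
Op 2: C1 write [C1 write: already M (modified), no change] -> [I,M,I] (invalidations this op: 0; running total: 0)
Op 3: C0 read [C0 read from I: others=['C1=M'] -> C0=S, others downsized to S] -> [S,S,I] (invalidations this op: 0; running total: 0)
Op 4: C2 write [C2 write: invalidate ['C0=S', 'C1=S'] -> C2=M] -> [I,I,M] (invalidations this op: 2; running total: 2)
Op 5: C0 write [C0 write: invalidate ['C2=M'] -> C0=M] -> [M,I,I] (invalidations this op: 1; running total: 3)
Op 6: C0 write [C0 write: already M (modified), no change] -> [M,I,I] (invalidations this op: 0; running total: 3)
Op 7: C0 write [C0 write: already M (modified), no change] -> [M,I,I] (invalidations this op: 0; running total: 3)
Op 8: C1 write [C1 write: invalidate ['C0=M'] -> C1=M] -> [I,M,I] (invalidations this op: 1; running total: 4)

Answer: 4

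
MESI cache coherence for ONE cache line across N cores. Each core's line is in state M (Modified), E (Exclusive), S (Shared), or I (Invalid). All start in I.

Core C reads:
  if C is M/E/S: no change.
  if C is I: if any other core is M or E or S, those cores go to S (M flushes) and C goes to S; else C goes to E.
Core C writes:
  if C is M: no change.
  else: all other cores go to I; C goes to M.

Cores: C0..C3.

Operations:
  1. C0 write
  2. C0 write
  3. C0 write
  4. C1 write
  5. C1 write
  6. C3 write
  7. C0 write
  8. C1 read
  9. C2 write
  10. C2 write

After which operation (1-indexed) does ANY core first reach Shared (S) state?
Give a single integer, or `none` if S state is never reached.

Op 1: C0 write [C0 write: invalidate none -> C0=M] -> [M,I,I,I]
Op 2: C0 write [C0 write: already M (modified), no change] -> [M,I,I,I]
Op 3: C0 write [C0 write: already M (modified), no change] -> [M,I,I,I]
Op 4: C1 write [C1 write: invalidate ['C0=M'] -> C1=M] -> [I,M,I,I]
Op 5: C1 write [C1 write: already M (modified), no change] -> [I,M,I,I]
Op 6: C3 write [C3 write: invalidate ['C1=M'] -> C3=M] -> [I,I,I,M]
Op 7: C0 write [C0 write: invalidate ['C3=M'] -> C0=M] -> [M,I,I,I]
Op 8: C1 read [C1 read from I: others=['C0=M'] -> C1=S, others downsized to S] -> [S,S,I,I]
  -> First S state at op 8; remaining ops need not be traced.

Answer: 8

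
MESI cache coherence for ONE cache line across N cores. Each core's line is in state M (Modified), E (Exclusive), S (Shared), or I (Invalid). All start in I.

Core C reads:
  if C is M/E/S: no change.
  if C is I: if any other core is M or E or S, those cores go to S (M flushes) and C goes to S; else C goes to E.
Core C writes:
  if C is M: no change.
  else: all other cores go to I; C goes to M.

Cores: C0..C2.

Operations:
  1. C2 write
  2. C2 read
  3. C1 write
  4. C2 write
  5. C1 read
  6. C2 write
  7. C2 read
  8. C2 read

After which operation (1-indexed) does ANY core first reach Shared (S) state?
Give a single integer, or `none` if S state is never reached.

Op 1: C2 write [C2 write: invalidate none -> C2=M] -> [I,I,M]
Op 2: C2 read [C2 read: already in M, no change] -> [I,I,M]
Op 3: C1 write [C1 write: invalidate ['C2=M'] -> C1=M] -> [I,M,I]
Op 4: C2 write [C2 write: invalidate ['C1=M'] -> C2=M] -> [I,I,M]
Op 5: C1 read [C1 read from I: others=['C2=M'] -> C1=S, others downsized to S] -> [I,S,S]
  -> First S state at op 5; remaining ops need not be traced.

Answer: 5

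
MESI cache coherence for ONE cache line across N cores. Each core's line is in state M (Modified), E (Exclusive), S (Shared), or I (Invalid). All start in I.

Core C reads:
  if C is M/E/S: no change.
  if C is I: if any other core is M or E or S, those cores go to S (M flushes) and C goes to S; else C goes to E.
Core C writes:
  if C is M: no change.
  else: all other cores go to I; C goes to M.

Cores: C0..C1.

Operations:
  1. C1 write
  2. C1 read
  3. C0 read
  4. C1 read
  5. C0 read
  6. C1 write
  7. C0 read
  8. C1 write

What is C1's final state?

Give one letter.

Op 1: C1 write [C1 write: invalidate none -> C1=M] -> [I,M]
Op 2: C1 read [C1 read: already in M, no change] -> [I,M]
Op 3: C0 read [C0 read from I: others=['C1=M'] -> C0=S, others downsized to S] -> [S,S]
Op 4: C1 read [C1 read: already in S, no change] -> [S,S]
Op 5: C0 read [C0 read: already in S, no change] -> [S,S]
Op 6: C1 write [C1 write: invalidate ['C0=S'] -> C1=M] -> [I,M]
Op 7: C0 read [C0 read from I: others=['C1=M'] -> C0=S, others downsized to S] -> [S,S]
Op 8: C1 write [C1 write: invalidate ['C0=S'] -> C1=M] -> [I,M]

Answer: M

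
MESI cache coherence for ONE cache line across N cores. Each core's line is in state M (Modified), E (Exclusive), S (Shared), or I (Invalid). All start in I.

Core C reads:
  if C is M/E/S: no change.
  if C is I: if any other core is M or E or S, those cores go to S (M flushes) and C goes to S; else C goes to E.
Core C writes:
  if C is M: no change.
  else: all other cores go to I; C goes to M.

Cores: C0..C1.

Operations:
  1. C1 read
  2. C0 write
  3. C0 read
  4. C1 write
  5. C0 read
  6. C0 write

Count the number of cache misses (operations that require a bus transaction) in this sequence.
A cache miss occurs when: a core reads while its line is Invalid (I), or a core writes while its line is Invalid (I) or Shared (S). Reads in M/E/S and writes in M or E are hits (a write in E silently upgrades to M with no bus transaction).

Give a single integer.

Answer: 5

Derivation:
Op 1: C1 read [C1 read from I: no other sharers -> C1=E (exclusive)] -> [I,E] [MISS #1: read from I]
Op 2: C0 write [C0 write: invalidate ['C1=E'] -> C0=M] -> [M,I] [MISS #2: write from I]
Op 3: C0 read [C0 read: already in M, no change] -> [M,I] [hit: read from M]
Op 4: C1 write [C1 write: invalidate ['C0=M'] -> C1=M] -> [I,M] [MISS #3: write from I]
Op 5: C0 read [C0 read from I: others=['C1=M'] -> C0=S, others downsized to S] -> [S,S] [MISS #4: read from I]
Op 6: C0 write [C0 write: invalidate ['C1=S'] -> C0=M] -> [M,I] [MISS #5: write from S]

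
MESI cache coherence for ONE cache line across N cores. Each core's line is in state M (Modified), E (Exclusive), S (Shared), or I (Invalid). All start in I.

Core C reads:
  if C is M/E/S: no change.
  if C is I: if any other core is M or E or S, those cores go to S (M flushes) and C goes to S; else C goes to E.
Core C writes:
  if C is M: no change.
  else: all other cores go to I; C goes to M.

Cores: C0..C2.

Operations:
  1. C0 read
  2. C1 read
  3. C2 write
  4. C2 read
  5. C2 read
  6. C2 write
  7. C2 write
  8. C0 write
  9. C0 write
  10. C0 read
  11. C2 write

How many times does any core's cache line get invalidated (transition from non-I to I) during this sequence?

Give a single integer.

Answer: 4

Derivation:
Op 1: C0 read [C0 read from I: no other sharers -> C0=E (exclusive)] -> [E,I,I] (invalidations this op: 0; running total: 0)
Op 2: C1 read [C1 read from I: others=['C0=E'] -> C1=S, others downsized to S] -> [S,S,I] (invalidations this op: 0; running total: 0)
Op 3: C2 write [C2 write: invalidate ['C0=S', 'C1=S'] -> C2=M] -> [I,I,M] (invalidations this op: 2; running total: 2)
Op 4: C2 read [C2 read: already in M, no change] -> [I,I,M] (invalidations this op: 0; running total: 2)
Op 5: C2 read [C2 read: already in M, no change] -> [I,I,M] (invalidations this op: 0; running total: 2)
Op 6: C2 write [C2 write: already M (modified), no change] -> [I,I,M] (invalidations this op: 0; running total: 2)
Op 7: C2 write [C2 write: already M (modified), no change] -> [I,I,M] (invalidations this op: 0; running total: 2)
Op 8: C0 write [C0 write: invalidate ['C2=M'] -> C0=M] -> [M,I,I] (invalidations this op: 1; running total: 3)
Op 9: C0 write [C0 write: already M (modified), no change] -> [M,I,I] (invalidations this op: 0; running total: 3)
Op 10: C0 read [C0 read: already in M, no change] -> [M,I,I] (invalidations this op: 0; running total: 3)
Op 11: C2 write [C2 write: invalidate ['C0=M'] -> C2=M] -> [I,I,M] (invalidations this op: 1; running total: 4)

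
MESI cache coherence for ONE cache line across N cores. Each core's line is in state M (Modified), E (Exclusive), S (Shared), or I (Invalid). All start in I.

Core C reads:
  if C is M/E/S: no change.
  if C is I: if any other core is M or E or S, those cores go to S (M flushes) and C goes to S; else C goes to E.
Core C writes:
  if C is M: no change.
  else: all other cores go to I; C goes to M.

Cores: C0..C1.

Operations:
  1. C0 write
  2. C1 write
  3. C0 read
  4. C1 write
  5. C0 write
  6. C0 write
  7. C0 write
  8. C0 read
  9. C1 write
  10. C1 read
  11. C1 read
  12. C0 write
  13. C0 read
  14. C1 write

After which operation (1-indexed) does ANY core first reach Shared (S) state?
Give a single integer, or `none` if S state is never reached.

Answer: 3

Derivation:
Op 1: C0 write [C0 write: invalidate none -> C0=M] -> [M,I]
Op 2: C1 write [C1 write: invalidate ['C0=M'] -> C1=M] -> [I,M]
Op 3: C0 read [C0 read from I: others=['C1=M'] -> C0=S, others downsized to S] -> [S,S]
  -> First S state at op 3; remaining ops need not be traced.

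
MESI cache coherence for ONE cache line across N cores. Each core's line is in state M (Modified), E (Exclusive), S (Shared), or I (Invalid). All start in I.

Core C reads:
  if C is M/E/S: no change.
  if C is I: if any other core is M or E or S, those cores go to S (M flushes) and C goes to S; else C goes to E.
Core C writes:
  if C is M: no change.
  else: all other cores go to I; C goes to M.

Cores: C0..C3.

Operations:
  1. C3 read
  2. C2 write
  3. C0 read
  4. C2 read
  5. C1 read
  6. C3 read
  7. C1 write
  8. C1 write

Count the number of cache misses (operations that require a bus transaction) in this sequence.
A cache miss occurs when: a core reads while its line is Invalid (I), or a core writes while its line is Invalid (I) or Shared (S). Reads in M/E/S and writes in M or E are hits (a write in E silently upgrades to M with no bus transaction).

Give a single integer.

Answer: 6

Derivation:
Op 1: C3 read [C3 read from I: no other sharers -> C3=E (exclusive)] -> [I,I,I,E] [MISS #1: read from I]
Op 2: C2 write [C2 write: invalidate ['C3=E'] -> C2=M] -> [I,I,M,I] [MISS #2: write from I]
Op 3: C0 read [C0 read from I: others=['C2=M'] -> C0=S, others downsized to S] -> [S,I,S,I] [MISS #3: read from I]
Op 4: C2 read [C2 read: already in S, no change] -> [S,I,S,I] [hit: read from S]
Op 5: C1 read [C1 read from I: others=['C0=S', 'C2=S'] -> C1=S, others downsized to S] -> [S,S,S,I] [MISS #4: read from I]
Op 6: C3 read [C3 read from I: others=['C0=S', 'C1=S', 'C2=S'] -> C3=S, others downsized to S] -> [S,S,S,S] [MISS #5: read from I]
Op 7: C1 write [C1 write: invalidate ['C0=S', 'C2=S', 'C3=S'] -> C1=M] -> [I,M,I,I] [MISS #6: write from S]
Op 8: C1 write [C1 write: already M (modified), no change] -> [I,M,I,I] [hit: write from M]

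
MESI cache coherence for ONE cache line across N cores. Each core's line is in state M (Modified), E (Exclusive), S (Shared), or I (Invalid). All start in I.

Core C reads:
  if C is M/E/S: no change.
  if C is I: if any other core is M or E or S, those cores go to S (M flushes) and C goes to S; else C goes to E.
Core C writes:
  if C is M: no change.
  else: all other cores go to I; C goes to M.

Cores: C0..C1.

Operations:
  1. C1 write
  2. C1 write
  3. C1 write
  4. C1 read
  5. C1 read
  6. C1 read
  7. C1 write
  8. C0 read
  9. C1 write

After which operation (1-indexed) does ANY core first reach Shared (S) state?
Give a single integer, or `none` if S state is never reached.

Answer: 8

Derivation:
Op 1: C1 write [C1 write: invalidate none -> C1=M] -> [I,M]
Op 2: C1 write [C1 write: already M (modified), no change] -> [I,M]
Op 3: C1 write [C1 write: already M (modified), no change] -> [I,M]
Op 4: C1 read [C1 read: already in M, no change] -> [I,M]
Op 5: C1 read [C1 read: already in M, no change] -> [I,M]
Op 6: C1 read [C1 read: already in M, no change] -> [I,M]
Op 7: C1 write [C1 write: already M (modified), no change] -> [I,M]
Op 8: C0 read [C0 read from I: others=['C1=M'] -> C0=S, others downsized to S] -> [S,S]
  -> First S state at op 8; remaining ops need not be traced.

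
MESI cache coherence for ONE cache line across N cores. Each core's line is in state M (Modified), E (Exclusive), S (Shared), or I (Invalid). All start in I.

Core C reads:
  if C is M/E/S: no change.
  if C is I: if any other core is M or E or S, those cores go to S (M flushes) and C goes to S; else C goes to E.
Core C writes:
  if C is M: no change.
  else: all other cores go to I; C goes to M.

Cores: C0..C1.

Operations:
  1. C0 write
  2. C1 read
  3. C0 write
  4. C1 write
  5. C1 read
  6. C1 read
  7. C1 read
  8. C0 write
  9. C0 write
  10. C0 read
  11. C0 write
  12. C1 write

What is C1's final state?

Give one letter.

Op 1: C0 write [C0 write: invalidate none -> C0=M] -> [M,I]
Op 2: C1 read [C1 read from I: others=['C0=M'] -> C1=S, others downsized to S] -> [S,S]
Op 3: C0 write [C0 write: invalidate ['C1=S'] -> C0=M] -> [M,I]
Op 4: C1 write [C1 write: invalidate ['C0=M'] -> C1=M] -> [I,M]
Op 5: C1 read [C1 read: already in M, no change] -> [I,M]
Op 6: C1 read [C1 read: already in M, no change] -> [I,M]
Op 7: C1 read [C1 read: already in M, no change] -> [I,M]
Op 8: C0 write [C0 write: invalidate ['C1=M'] -> C0=M] -> [M,I]
Op 9: C0 write [C0 write: already M (modified), no change] -> [M,I]
Op 10: C0 read [C0 read: already in M, no change] -> [M,I]
Op 11: C0 write [C0 write: already M (modified), no change] -> [M,I]
Op 12: C1 write [C1 write: invalidate ['C0=M'] -> C1=M] -> [I,M]

Answer: M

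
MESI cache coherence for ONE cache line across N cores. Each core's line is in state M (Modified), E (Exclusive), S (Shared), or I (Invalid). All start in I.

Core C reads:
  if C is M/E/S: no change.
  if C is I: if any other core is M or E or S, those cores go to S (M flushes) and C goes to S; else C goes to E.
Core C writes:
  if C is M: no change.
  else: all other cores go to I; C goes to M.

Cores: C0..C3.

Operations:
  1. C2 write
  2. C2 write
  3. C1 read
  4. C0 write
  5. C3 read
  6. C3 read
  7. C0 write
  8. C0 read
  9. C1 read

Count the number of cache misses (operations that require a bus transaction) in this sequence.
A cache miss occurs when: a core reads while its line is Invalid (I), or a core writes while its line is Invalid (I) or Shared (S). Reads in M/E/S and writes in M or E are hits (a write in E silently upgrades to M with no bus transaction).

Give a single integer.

Op 1: C2 write [C2 write: invalidate none -> C2=M] -> [I,I,M,I] [MISS #1: write from I]
Op 2: C2 write [C2 write: already M (modified), no change] -> [I,I,M,I] [hit: write from M]
Op 3: C1 read [C1 read from I: others=['C2=M'] -> C1=S, others downsized to S] -> [I,S,S,I] [MISS #2: read from I]
Op 4: C0 write [C0 write: invalidate ['C1=S', 'C2=S'] -> C0=M] -> [M,I,I,I] [MISS #3: write from I]
Op 5: C3 read [C3 read from I: others=['C0=M'] -> C3=S, others downsized to S] -> [S,I,I,S] [MISS #4: read from I]
Op 6: C3 read [C3 read: already in S, no change] -> [S,I,I,S] [hit: read from S]
Op 7: C0 write [C0 write: invalidate ['C3=S'] -> C0=M] -> [M,I,I,I] [MISS #5: write from S]
Op 8: C0 read [C0 read: already in M, no change] -> [M,I,I,I] [hit: read from M]
Op 9: C1 read [C1 read from I: others=['C0=M'] -> C1=S, others downsized to S] -> [S,S,I,I] [MISS #6: read from I]

Answer: 6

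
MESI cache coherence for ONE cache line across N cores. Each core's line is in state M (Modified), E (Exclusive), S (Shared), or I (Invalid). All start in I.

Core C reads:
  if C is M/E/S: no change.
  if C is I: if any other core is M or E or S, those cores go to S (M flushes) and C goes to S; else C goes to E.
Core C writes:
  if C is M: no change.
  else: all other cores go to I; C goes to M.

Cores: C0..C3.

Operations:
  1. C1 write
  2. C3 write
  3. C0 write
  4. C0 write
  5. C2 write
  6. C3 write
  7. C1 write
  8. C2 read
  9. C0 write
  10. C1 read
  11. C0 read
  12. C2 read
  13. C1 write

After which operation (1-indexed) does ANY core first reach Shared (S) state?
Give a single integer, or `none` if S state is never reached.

Answer: 8

Derivation:
Op 1: C1 write [C1 write: invalidate none -> C1=M] -> [I,M,I,I]
Op 2: C3 write [C3 write: invalidate ['C1=M'] -> C3=M] -> [I,I,I,M]
Op 3: C0 write [C0 write: invalidate ['C3=M'] -> C0=M] -> [M,I,I,I]
Op 4: C0 write [C0 write: already M (modified), no change] -> [M,I,I,I]
Op 5: C2 write [C2 write: invalidate ['C0=M'] -> C2=M] -> [I,I,M,I]
Op 6: C3 write [C3 write: invalidate ['C2=M'] -> C3=M] -> [I,I,I,M]
Op 7: C1 write [C1 write: invalidate ['C3=M'] -> C1=M] -> [I,M,I,I]
Op 8: C2 read [C2 read from I: others=['C1=M'] -> C2=S, others downsized to S] -> [I,S,S,I]
  -> First S state at op 8; remaining ops need not be traced.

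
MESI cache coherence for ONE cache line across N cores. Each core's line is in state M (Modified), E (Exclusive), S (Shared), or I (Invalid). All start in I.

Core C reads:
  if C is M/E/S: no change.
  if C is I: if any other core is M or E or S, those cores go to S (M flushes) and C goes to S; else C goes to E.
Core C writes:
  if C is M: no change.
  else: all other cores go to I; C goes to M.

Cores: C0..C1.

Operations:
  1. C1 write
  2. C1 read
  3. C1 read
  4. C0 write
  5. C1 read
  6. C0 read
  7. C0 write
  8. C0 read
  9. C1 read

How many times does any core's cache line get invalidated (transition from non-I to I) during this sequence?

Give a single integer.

Op 1: C1 write [C1 write: invalidate none -> C1=M] -> [I,M] (invalidations this op: 0; running total: 0)
Op 2: C1 read [C1 read: already in M, no change] -> [I,M] (invalidations this op: 0; running total: 0)
Op 3: C1 read [C1 read: already in M, no change] -> [I,M] (invalidations this op: 0; running total: 0)
Op 4: C0 write [C0 write: invalidate ['C1=M'] -> C0=M] -> [M,I] (invalidations this op: 1; running total: 1)
Op 5: C1 read [C1 read from I: others=['C0=M'] -> C1=S, others downsized to S] -> [S,S] (invalidations this op: 0; running total: 1)
Op 6: C0 read [C0 read: already in S, no change] -> [S,S] (invalidations this op: 0; running total: 1)
Op 7: C0 write [C0 write: invalidate ['C1=S'] -> C0=M] -> [M,I] (invalidations this op: 1; running total: 2)
Op 8: C0 read [C0 read: already in M, no change] -> [M,I] (invalidations this op: 0; running total: 2)
Op 9: C1 read [C1 read from I: others=['C0=M'] -> C1=S, others downsized to S] -> [S,S] (invalidations this op: 0; running total: 2)

Answer: 2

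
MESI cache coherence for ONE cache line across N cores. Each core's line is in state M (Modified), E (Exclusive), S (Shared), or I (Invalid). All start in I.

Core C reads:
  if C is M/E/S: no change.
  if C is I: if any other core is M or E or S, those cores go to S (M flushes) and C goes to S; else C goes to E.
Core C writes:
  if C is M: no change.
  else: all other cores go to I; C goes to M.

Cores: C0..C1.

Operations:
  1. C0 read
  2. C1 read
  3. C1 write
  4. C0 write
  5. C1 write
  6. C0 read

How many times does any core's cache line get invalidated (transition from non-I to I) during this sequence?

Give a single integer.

Answer: 3

Derivation:
Op 1: C0 read [C0 read from I: no other sharers -> C0=E (exclusive)] -> [E,I] (invalidations this op: 0; running total: 0)
Op 2: C1 read [C1 read from I: others=['C0=E'] -> C1=S, others downsized to S] -> [S,S] (invalidations this op: 0; running total: 0)
Op 3: C1 write [C1 write: invalidate ['C0=S'] -> C1=M] -> [I,M] (invalidations this op: 1; running total: 1)
Op 4: C0 write [C0 write: invalidate ['C1=M'] -> C0=M] -> [M,I] (invalidations this op: 1; running total: 2)
Op 5: C1 write [C1 write: invalidate ['C0=M'] -> C1=M] -> [I,M] (invalidations this op: 1; running total: 3)
Op 6: C0 read [C0 read from I: others=['C1=M'] -> C0=S, others downsized to S] -> [S,S] (invalidations this op: 0; running total: 3)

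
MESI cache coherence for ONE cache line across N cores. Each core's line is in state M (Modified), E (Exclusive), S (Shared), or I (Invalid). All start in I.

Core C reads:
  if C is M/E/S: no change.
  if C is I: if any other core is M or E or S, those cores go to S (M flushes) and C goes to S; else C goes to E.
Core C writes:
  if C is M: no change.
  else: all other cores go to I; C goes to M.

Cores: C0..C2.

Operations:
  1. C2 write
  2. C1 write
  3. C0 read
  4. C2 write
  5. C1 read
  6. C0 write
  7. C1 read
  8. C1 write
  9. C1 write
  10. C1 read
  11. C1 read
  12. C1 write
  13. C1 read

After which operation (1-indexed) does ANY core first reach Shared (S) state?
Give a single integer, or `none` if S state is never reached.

Answer: 3

Derivation:
Op 1: C2 write [C2 write: invalidate none -> C2=M] -> [I,I,M]
Op 2: C1 write [C1 write: invalidate ['C2=M'] -> C1=M] -> [I,M,I]
Op 3: C0 read [C0 read from I: others=['C1=M'] -> C0=S, others downsized to S] -> [S,S,I]
  -> First S state at op 3; remaining ops need not be traced.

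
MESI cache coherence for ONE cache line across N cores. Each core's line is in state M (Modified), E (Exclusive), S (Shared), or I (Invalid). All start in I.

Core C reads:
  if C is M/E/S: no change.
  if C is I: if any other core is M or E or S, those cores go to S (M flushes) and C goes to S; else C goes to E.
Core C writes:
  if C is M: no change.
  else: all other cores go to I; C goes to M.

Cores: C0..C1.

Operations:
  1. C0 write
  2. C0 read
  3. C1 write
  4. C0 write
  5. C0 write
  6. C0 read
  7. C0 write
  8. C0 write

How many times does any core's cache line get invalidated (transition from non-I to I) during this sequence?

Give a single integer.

Answer: 2

Derivation:
Op 1: C0 write [C0 write: invalidate none -> C0=M] -> [M,I] (invalidations this op: 0; running total: 0)
Op 2: C0 read [C0 read: already in M, no change] -> [M,I] (invalidations this op: 0; running total: 0)
Op 3: C1 write [C1 write: invalidate ['C0=M'] -> C1=M] -> [I,M] (invalidations this op: 1; running total: 1)
Op 4: C0 write [C0 write: invalidate ['C1=M'] -> C0=M] -> [M,I] (invalidations this op: 1; running total: 2)
Op 5: C0 write [C0 write: already M (modified), no change] -> [M,I] (invalidations this op: 0; running total: 2)
Op 6: C0 read [C0 read: already in M, no change] -> [M,I] (invalidations this op: 0; running total: 2)
Op 7: C0 write [C0 write: already M (modified), no change] -> [M,I] (invalidations this op: 0; running total: 2)
Op 8: C0 write [C0 write: already M (modified), no change] -> [M,I] (invalidations this op: 0; running total: 2)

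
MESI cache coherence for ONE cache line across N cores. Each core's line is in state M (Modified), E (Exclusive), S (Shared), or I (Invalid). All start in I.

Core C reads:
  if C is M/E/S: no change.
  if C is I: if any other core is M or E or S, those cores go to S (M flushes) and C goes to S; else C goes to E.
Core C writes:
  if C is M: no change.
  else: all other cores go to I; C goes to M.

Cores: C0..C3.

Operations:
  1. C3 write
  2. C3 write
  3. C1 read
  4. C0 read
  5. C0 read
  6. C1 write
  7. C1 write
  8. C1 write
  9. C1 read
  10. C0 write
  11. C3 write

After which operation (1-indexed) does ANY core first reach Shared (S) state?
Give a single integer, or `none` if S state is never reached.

Answer: 3

Derivation:
Op 1: C3 write [C3 write: invalidate none -> C3=M] -> [I,I,I,M]
Op 2: C3 write [C3 write: already M (modified), no change] -> [I,I,I,M]
Op 3: C1 read [C1 read from I: others=['C3=M'] -> C1=S, others downsized to S] -> [I,S,I,S]
  -> First S state at op 3; remaining ops need not be traced.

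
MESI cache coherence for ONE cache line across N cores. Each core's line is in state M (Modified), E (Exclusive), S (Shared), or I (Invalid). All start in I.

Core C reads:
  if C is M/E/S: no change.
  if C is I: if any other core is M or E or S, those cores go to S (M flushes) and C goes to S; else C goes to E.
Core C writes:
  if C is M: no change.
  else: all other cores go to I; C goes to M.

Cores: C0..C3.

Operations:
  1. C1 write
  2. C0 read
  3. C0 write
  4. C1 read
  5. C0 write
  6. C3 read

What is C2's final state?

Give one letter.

Answer: I

Derivation:
Op 1: C1 write [C1 write: invalidate none -> C1=M] -> [I,M,I,I]
Op 2: C0 read [C0 read from I: others=['C1=M'] -> C0=S, others downsized to S] -> [S,S,I,I]
Op 3: C0 write [C0 write: invalidate ['C1=S'] -> C0=M] -> [M,I,I,I]
Op 4: C1 read [C1 read from I: others=['C0=M'] -> C1=S, others downsized to S] -> [S,S,I,I]
Op 5: C0 write [C0 write: invalidate ['C1=S'] -> C0=M] -> [M,I,I,I]
Op 6: C3 read [C3 read from I: others=['C0=M'] -> C3=S, others downsized to S] -> [S,I,I,S]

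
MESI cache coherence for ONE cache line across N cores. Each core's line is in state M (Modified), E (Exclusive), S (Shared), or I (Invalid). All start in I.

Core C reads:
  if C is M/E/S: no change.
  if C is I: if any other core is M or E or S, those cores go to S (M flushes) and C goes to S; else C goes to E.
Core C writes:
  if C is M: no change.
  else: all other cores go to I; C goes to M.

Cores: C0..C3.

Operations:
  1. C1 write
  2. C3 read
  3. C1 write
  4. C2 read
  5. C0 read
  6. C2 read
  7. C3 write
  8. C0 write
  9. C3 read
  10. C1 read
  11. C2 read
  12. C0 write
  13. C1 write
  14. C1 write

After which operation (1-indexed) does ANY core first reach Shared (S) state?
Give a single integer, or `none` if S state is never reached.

Answer: 2

Derivation:
Op 1: C1 write [C1 write: invalidate none -> C1=M] -> [I,M,I,I]
Op 2: C3 read [C3 read from I: others=['C1=M'] -> C3=S, others downsized to S] -> [I,S,I,S]
  -> First S state at op 2; remaining ops need not be traced.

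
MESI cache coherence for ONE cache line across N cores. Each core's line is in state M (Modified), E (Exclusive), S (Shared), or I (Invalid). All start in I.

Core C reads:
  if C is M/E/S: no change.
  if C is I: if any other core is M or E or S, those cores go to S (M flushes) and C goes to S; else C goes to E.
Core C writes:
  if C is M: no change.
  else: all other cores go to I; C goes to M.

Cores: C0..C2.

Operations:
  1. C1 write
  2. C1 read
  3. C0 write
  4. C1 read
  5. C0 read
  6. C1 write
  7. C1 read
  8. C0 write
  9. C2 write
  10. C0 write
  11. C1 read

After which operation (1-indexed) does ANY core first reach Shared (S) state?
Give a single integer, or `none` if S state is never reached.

Answer: 4

Derivation:
Op 1: C1 write [C1 write: invalidate none -> C1=M] -> [I,M,I]
Op 2: C1 read [C1 read: already in M, no change] -> [I,M,I]
Op 3: C0 write [C0 write: invalidate ['C1=M'] -> C0=M] -> [M,I,I]
Op 4: C1 read [C1 read from I: others=['C0=M'] -> C1=S, others downsized to S] -> [S,S,I]
  -> First S state at op 4; remaining ops need not be traced.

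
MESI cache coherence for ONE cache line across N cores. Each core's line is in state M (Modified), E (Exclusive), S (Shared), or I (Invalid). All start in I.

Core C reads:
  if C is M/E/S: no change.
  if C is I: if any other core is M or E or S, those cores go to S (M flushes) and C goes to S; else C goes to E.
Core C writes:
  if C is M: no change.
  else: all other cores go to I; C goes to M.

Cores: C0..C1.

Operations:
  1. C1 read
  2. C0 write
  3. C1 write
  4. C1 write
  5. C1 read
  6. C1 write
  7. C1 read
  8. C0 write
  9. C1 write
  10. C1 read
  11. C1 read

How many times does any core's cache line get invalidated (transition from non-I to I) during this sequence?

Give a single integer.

Op 1: C1 read [C1 read from I: no other sharers -> C1=E (exclusive)] -> [I,E] (invalidations this op: 0; running total: 0)
Op 2: C0 write [C0 write: invalidate ['C1=E'] -> C0=M] -> [M,I] (invalidations this op: 1; running total: 1)
Op 3: C1 write [C1 write: invalidate ['C0=M'] -> C1=M] -> [I,M] (invalidations this op: 1; running total: 2)
Op 4: C1 write [C1 write: already M (modified), no change] -> [I,M] (invalidations this op: 0; running total: 2)
Op 5: C1 read [C1 read: already in M, no change] -> [I,M] (invalidations this op: 0; running total: 2)
Op 6: C1 write [C1 write: already M (modified), no change] -> [I,M] (invalidations this op: 0; running total: 2)
Op 7: C1 read [C1 read: already in M, no change] -> [I,M] (invalidations this op: 0; running total: 2)
Op 8: C0 write [C0 write: invalidate ['C1=M'] -> C0=M] -> [M,I] (invalidations this op: 1; running total: 3)
Op 9: C1 write [C1 write: invalidate ['C0=M'] -> C1=M] -> [I,M] (invalidations this op: 1; running total: 4)
Op 10: C1 read [C1 read: already in M, no change] -> [I,M] (invalidations this op: 0; running total: 4)
Op 11: C1 read [C1 read: already in M, no change] -> [I,M] (invalidations this op: 0; running total: 4)

Answer: 4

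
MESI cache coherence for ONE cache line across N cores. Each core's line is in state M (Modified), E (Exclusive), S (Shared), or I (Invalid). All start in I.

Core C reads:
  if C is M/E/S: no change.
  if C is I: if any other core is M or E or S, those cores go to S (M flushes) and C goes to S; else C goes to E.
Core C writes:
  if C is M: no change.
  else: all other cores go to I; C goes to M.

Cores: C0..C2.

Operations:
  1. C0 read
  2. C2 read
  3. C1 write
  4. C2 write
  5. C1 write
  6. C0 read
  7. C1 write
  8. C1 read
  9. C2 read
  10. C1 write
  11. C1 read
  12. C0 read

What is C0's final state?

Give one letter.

Answer: S

Derivation:
Op 1: C0 read [C0 read from I: no other sharers -> C0=E (exclusive)] -> [E,I,I]
Op 2: C2 read [C2 read from I: others=['C0=E'] -> C2=S, others downsized to S] -> [S,I,S]
Op 3: C1 write [C1 write: invalidate ['C0=S', 'C2=S'] -> C1=M] -> [I,M,I]
Op 4: C2 write [C2 write: invalidate ['C1=M'] -> C2=M] -> [I,I,M]
Op 5: C1 write [C1 write: invalidate ['C2=M'] -> C1=M] -> [I,M,I]
Op 6: C0 read [C0 read from I: others=['C1=M'] -> C0=S, others downsized to S] -> [S,S,I]
Op 7: C1 write [C1 write: invalidate ['C0=S'] -> C1=M] -> [I,M,I]
Op 8: C1 read [C1 read: already in M, no change] -> [I,M,I]
Op 9: C2 read [C2 read from I: others=['C1=M'] -> C2=S, others downsized to S] -> [I,S,S]
Op 10: C1 write [C1 write: invalidate ['C2=S'] -> C1=M] -> [I,M,I]
Op 11: C1 read [C1 read: already in M, no change] -> [I,M,I]
Op 12: C0 read [C0 read from I: others=['C1=M'] -> C0=S, others downsized to S] -> [S,S,I]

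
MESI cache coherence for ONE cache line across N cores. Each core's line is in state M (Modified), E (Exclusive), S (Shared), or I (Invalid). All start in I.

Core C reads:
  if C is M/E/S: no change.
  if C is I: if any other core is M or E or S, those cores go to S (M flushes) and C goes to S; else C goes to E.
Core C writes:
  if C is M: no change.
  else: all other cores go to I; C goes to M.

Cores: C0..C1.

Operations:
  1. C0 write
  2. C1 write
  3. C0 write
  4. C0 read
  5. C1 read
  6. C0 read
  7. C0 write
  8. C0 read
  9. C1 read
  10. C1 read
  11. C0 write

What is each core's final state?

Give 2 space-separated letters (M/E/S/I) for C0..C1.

Op 1: C0 write [C0 write: invalidate none -> C0=M] -> [M,I]
Op 2: C1 write [C1 write: invalidate ['C0=M'] -> C1=M] -> [I,M]
Op 3: C0 write [C0 write: invalidate ['C1=M'] -> C0=M] -> [M,I]
Op 4: C0 read [C0 read: already in M, no change] -> [M,I]
Op 5: C1 read [C1 read from I: others=['C0=M'] -> C1=S, others downsized to S] -> [S,S]
Op 6: C0 read [C0 read: already in S, no change] -> [S,S]
Op 7: C0 write [C0 write: invalidate ['C1=S'] -> C0=M] -> [M,I]
Op 8: C0 read [C0 read: already in M, no change] -> [M,I]
Op 9: C1 read [C1 read from I: others=['C0=M'] -> C1=S, others downsized to S] -> [S,S]
Op 10: C1 read [C1 read: already in S, no change] -> [S,S]
Op 11: C0 write [C0 write: invalidate ['C1=S'] -> C0=M] -> [M,I]

Answer: M I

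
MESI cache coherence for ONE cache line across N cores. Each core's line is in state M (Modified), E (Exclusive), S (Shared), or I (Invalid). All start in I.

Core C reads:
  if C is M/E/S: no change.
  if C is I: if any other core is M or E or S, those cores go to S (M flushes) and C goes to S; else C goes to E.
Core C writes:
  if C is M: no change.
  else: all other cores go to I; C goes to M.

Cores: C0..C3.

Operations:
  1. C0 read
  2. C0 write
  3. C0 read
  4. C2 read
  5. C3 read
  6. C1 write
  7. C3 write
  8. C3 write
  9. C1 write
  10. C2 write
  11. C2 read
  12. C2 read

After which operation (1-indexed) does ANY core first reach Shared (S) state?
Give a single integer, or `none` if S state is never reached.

Answer: 4

Derivation:
Op 1: C0 read [C0 read from I: no other sharers -> C0=E (exclusive)] -> [E,I,I,I]
Op 2: C0 write [C0 write: invalidate none -> C0=M] -> [M,I,I,I]
Op 3: C0 read [C0 read: already in M, no change] -> [M,I,I,I]
Op 4: C2 read [C2 read from I: others=['C0=M'] -> C2=S, others downsized to S] -> [S,I,S,I]
  -> First S state at op 4; remaining ops need not be traced.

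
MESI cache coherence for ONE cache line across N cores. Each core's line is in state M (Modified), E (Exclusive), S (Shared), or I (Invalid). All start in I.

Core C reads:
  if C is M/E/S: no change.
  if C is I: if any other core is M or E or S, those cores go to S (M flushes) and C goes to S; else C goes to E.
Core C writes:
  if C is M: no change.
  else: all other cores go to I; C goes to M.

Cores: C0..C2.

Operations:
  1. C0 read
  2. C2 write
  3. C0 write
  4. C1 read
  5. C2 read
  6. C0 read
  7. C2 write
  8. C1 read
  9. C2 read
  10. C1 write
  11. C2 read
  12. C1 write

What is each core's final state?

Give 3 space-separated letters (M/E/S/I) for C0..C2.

Answer: I M I

Derivation:
Op 1: C0 read [C0 read from I: no other sharers -> C0=E (exclusive)] -> [E,I,I]
Op 2: C2 write [C2 write: invalidate ['C0=E'] -> C2=M] -> [I,I,M]
Op 3: C0 write [C0 write: invalidate ['C2=M'] -> C0=M] -> [M,I,I]
Op 4: C1 read [C1 read from I: others=['C0=M'] -> C1=S, others downsized to S] -> [S,S,I]
Op 5: C2 read [C2 read from I: others=['C0=S', 'C1=S'] -> C2=S, others downsized to S] -> [S,S,S]
Op 6: C0 read [C0 read: already in S, no change] -> [S,S,S]
Op 7: C2 write [C2 write: invalidate ['C0=S', 'C1=S'] -> C2=M] -> [I,I,M]
Op 8: C1 read [C1 read from I: others=['C2=M'] -> C1=S, others downsized to S] -> [I,S,S]
Op 9: C2 read [C2 read: already in S, no change] -> [I,S,S]
Op 10: C1 write [C1 write: invalidate ['C2=S'] -> C1=M] -> [I,M,I]
Op 11: C2 read [C2 read from I: others=['C1=M'] -> C2=S, others downsized to S] -> [I,S,S]
Op 12: C1 write [C1 write: invalidate ['C2=S'] -> C1=M] -> [I,M,I]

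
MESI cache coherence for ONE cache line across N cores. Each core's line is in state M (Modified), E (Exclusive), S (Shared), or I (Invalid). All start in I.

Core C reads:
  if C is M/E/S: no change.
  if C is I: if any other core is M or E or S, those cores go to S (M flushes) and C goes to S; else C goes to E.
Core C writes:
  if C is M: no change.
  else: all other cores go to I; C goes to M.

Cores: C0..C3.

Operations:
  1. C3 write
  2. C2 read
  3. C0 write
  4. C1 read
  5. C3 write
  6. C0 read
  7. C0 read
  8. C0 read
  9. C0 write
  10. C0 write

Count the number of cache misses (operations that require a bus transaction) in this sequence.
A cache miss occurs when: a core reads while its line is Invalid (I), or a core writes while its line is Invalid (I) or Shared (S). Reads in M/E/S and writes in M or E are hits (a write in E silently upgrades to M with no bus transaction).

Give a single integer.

Op 1: C3 write [C3 write: invalidate none -> C3=M] -> [I,I,I,M] [MISS #1: write from I]
Op 2: C2 read [C2 read from I: others=['C3=M'] -> C2=S, others downsized to S] -> [I,I,S,S] [MISS #2: read from I]
Op 3: C0 write [C0 write: invalidate ['C2=S', 'C3=S'] -> C0=M] -> [M,I,I,I] [MISS #3: write from I]
Op 4: C1 read [C1 read from I: others=['C0=M'] -> C1=S, others downsized to S] -> [S,S,I,I] [MISS #4: read from I]
Op 5: C3 write [C3 write: invalidate ['C0=S', 'C1=S'] -> C3=M] -> [I,I,I,M] [MISS #5: write from I]
Op 6: C0 read [C0 read from I: others=['C3=M'] -> C0=S, others downsized to S] -> [S,I,I,S] [MISS #6: read from I]
Op 7: C0 read [C0 read: already in S, no change] -> [S,I,I,S] [hit: read from S]
Op 8: C0 read [C0 read: already in S, no change] -> [S,I,I,S] [hit: read from S]
Op 9: C0 write [C0 write: invalidate ['C3=S'] -> C0=M] -> [M,I,I,I] [MISS #7: write from S]
Op 10: C0 write [C0 write: already M (modified), no change] -> [M,I,I,I] [hit: write from M]

Answer: 7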